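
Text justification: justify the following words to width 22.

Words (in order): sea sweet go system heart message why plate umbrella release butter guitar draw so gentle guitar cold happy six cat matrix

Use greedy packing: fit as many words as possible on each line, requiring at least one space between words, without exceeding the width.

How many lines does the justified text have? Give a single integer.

Line 1: ['sea', 'sweet', 'go', 'system'] (min_width=19, slack=3)
Line 2: ['heart', 'message', 'why'] (min_width=17, slack=5)
Line 3: ['plate', 'umbrella', 'release'] (min_width=22, slack=0)
Line 4: ['butter', 'guitar', 'draw', 'so'] (min_width=21, slack=1)
Line 5: ['gentle', 'guitar', 'cold'] (min_width=18, slack=4)
Line 6: ['happy', 'six', 'cat', 'matrix'] (min_width=20, slack=2)
Total lines: 6

Answer: 6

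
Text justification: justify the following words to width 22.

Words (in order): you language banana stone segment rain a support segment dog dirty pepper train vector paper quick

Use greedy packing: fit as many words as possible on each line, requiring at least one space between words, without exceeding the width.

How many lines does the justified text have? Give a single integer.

Answer: 5

Derivation:
Line 1: ['you', 'language', 'banana'] (min_width=19, slack=3)
Line 2: ['stone', 'segment', 'rain', 'a'] (min_width=20, slack=2)
Line 3: ['support', 'segment', 'dog'] (min_width=19, slack=3)
Line 4: ['dirty', 'pepper', 'train'] (min_width=18, slack=4)
Line 5: ['vector', 'paper', 'quick'] (min_width=18, slack=4)
Total lines: 5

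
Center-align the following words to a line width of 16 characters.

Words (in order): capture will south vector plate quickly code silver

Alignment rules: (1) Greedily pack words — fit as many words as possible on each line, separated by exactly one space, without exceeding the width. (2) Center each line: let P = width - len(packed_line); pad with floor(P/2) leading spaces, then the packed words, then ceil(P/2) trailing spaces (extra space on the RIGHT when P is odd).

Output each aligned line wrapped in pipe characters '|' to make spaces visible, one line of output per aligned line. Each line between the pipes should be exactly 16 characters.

Answer: |  capture will  |
|  south vector  |
| plate quickly  |
|  code silver   |

Derivation:
Line 1: ['capture', 'will'] (min_width=12, slack=4)
Line 2: ['south', 'vector'] (min_width=12, slack=4)
Line 3: ['plate', 'quickly'] (min_width=13, slack=3)
Line 4: ['code', 'silver'] (min_width=11, slack=5)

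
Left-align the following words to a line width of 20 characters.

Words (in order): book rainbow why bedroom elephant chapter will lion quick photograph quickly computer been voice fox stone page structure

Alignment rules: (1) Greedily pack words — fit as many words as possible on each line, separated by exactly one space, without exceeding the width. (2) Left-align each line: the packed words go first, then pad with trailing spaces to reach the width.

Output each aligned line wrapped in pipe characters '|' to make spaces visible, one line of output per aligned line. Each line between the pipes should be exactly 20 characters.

Line 1: ['book', 'rainbow', 'why'] (min_width=16, slack=4)
Line 2: ['bedroom', 'elephant'] (min_width=16, slack=4)
Line 3: ['chapter', 'will', 'lion'] (min_width=17, slack=3)
Line 4: ['quick', 'photograph'] (min_width=16, slack=4)
Line 5: ['quickly', 'computer'] (min_width=16, slack=4)
Line 6: ['been', 'voice', 'fox', 'stone'] (min_width=20, slack=0)
Line 7: ['page', 'structure'] (min_width=14, slack=6)

Answer: |book rainbow why    |
|bedroom elephant    |
|chapter will lion   |
|quick photograph    |
|quickly computer    |
|been voice fox stone|
|page structure      |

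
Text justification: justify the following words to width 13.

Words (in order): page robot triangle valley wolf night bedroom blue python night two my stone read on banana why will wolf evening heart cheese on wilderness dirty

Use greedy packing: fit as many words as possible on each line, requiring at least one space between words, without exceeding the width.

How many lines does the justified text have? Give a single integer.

Answer: 13

Derivation:
Line 1: ['page', 'robot'] (min_width=10, slack=3)
Line 2: ['triangle'] (min_width=8, slack=5)
Line 3: ['valley', 'wolf'] (min_width=11, slack=2)
Line 4: ['night', 'bedroom'] (min_width=13, slack=0)
Line 5: ['blue', 'python'] (min_width=11, slack=2)
Line 6: ['night', 'two', 'my'] (min_width=12, slack=1)
Line 7: ['stone', 'read', 'on'] (min_width=13, slack=0)
Line 8: ['banana', 'why'] (min_width=10, slack=3)
Line 9: ['will', 'wolf'] (min_width=9, slack=4)
Line 10: ['evening', 'heart'] (min_width=13, slack=0)
Line 11: ['cheese', 'on'] (min_width=9, slack=4)
Line 12: ['wilderness'] (min_width=10, slack=3)
Line 13: ['dirty'] (min_width=5, slack=8)
Total lines: 13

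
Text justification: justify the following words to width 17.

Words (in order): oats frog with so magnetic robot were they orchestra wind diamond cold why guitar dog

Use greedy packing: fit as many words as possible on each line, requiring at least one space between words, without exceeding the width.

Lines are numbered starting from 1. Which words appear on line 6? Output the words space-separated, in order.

Line 1: ['oats', 'frog', 'with', 'so'] (min_width=17, slack=0)
Line 2: ['magnetic', 'robot'] (min_width=14, slack=3)
Line 3: ['were', 'they'] (min_width=9, slack=8)
Line 4: ['orchestra', 'wind'] (min_width=14, slack=3)
Line 5: ['diamond', 'cold', 'why'] (min_width=16, slack=1)
Line 6: ['guitar', 'dog'] (min_width=10, slack=7)

Answer: guitar dog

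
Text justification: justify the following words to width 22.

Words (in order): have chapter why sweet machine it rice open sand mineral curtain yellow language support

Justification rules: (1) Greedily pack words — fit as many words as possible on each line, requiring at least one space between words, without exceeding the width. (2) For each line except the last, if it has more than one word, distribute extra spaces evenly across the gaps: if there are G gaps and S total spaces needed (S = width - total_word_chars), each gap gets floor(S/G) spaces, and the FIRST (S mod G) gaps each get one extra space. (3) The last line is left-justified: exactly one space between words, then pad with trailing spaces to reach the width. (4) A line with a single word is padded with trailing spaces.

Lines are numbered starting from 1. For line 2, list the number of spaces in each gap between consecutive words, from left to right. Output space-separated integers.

Line 1: ['have', 'chapter', 'why', 'sweet'] (min_width=22, slack=0)
Line 2: ['machine', 'it', 'rice', 'open'] (min_width=20, slack=2)
Line 3: ['sand', 'mineral', 'curtain'] (min_width=20, slack=2)
Line 4: ['yellow', 'language'] (min_width=15, slack=7)
Line 5: ['support'] (min_width=7, slack=15)

Answer: 2 2 1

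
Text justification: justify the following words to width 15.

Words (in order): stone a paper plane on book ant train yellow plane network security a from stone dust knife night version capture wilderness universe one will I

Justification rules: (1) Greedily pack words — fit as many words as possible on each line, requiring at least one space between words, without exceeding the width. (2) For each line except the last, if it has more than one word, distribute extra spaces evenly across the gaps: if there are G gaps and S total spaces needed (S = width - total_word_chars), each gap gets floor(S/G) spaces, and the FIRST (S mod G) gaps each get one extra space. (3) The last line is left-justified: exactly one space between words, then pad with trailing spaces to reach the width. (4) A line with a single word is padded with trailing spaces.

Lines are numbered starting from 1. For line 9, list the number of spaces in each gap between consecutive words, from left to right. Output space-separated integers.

Answer: 1

Derivation:
Line 1: ['stone', 'a', 'paper'] (min_width=13, slack=2)
Line 2: ['plane', 'on', 'book'] (min_width=13, slack=2)
Line 3: ['ant', 'train'] (min_width=9, slack=6)
Line 4: ['yellow', 'plane'] (min_width=12, slack=3)
Line 5: ['network'] (min_width=7, slack=8)
Line 6: ['security', 'a', 'from'] (min_width=15, slack=0)
Line 7: ['stone', 'dust'] (min_width=10, slack=5)
Line 8: ['knife', 'night'] (min_width=11, slack=4)
Line 9: ['version', 'capture'] (min_width=15, slack=0)
Line 10: ['wilderness'] (min_width=10, slack=5)
Line 11: ['universe', 'one'] (min_width=12, slack=3)
Line 12: ['will', 'I'] (min_width=6, slack=9)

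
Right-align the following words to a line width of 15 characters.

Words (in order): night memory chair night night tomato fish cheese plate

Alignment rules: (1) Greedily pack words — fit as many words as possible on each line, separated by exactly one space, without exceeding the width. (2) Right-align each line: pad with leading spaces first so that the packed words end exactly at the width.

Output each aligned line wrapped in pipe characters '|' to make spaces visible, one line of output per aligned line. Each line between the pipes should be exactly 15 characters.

Answer: |   night memory|
|    chair night|
|   night tomato|
|    fish cheese|
|          plate|

Derivation:
Line 1: ['night', 'memory'] (min_width=12, slack=3)
Line 2: ['chair', 'night'] (min_width=11, slack=4)
Line 3: ['night', 'tomato'] (min_width=12, slack=3)
Line 4: ['fish', 'cheese'] (min_width=11, slack=4)
Line 5: ['plate'] (min_width=5, slack=10)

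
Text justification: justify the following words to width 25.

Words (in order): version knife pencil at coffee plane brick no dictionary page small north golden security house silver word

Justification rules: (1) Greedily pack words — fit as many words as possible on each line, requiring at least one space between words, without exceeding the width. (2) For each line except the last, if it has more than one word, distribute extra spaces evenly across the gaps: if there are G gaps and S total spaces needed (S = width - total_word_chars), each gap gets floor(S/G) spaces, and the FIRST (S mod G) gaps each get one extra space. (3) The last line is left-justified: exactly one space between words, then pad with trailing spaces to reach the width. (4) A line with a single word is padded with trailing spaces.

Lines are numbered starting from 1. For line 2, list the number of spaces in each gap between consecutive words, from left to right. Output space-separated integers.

Answer: 3 2 2

Derivation:
Line 1: ['version', 'knife', 'pencil', 'at'] (min_width=23, slack=2)
Line 2: ['coffee', 'plane', 'brick', 'no'] (min_width=21, slack=4)
Line 3: ['dictionary', 'page', 'small'] (min_width=21, slack=4)
Line 4: ['north', 'golden', 'security'] (min_width=21, slack=4)
Line 5: ['house', 'silver', 'word'] (min_width=17, slack=8)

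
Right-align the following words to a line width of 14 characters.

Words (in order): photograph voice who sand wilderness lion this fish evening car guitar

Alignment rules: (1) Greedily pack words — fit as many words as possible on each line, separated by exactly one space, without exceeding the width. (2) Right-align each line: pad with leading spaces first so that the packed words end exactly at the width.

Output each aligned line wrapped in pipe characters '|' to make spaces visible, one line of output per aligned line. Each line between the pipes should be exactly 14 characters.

Line 1: ['photograph'] (min_width=10, slack=4)
Line 2: ['voice', 'who', 'sand'] (min_width=14, slack=0)
Line 3: ['wilderness'] (min_width=10, slack=4)
Line 4: ['lion', 'this', 'fish'] (min_width=14, slack=0)
Line 5: ['evening', 'car'] (min_width=11, slack=3)
Line 6: ['guitar'] (min_width=6, slack=8)

Answer: |    photograph|
|voice who sand|
|    wilderness|
|lion this fish|
|   evening car|
|        guitar|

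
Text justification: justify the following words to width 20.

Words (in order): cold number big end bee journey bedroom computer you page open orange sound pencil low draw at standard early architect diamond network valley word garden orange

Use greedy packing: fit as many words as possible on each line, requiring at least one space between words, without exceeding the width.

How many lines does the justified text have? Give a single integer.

Answer: 9

Derivation:
Line 1: ['cold', 'number', 'big', 'end'] (min_width=19, slack=1)
Line 2: ['bee', 'journey', 'bedroom'] (min_width=19, slack=1)
Line 3: ['computer', 'you', 'page'] (min_width=17, slack=3)
Line 4: ['open', 'orange', 'sound'] (min_width=17, slack=3)
Line 5: ['pencil', 'low', 'draw', 'at'] (min_width=18, slack=2)
Line 6: ['standard', 'early'] (min_width=14, slack=6)
Line 7: ['architect', 'diamond'] (min_width=17, slack=3)
Line 8: ['network', 'valley', 'word'] (min_width=19, slack=1)
Line 9: ['garden', 'orange'] (min_width=13, slack=7)
Total lines: 9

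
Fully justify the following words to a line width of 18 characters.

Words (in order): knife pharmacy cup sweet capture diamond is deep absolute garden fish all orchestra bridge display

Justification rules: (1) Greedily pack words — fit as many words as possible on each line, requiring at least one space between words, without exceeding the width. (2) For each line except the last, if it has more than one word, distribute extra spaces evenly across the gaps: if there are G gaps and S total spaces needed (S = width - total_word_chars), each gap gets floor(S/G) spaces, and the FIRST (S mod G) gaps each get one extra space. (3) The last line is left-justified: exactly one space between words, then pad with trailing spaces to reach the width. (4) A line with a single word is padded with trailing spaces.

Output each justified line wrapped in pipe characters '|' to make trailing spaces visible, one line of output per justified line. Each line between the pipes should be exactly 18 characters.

Answer: |knife pharmacy cup|
|sweet      capture|
|diamond   is  deep|
|absolute    garden|
|fish all orchestra|
|bridge display    |

Derivation:
Line 1: ['knife', 'pharmacy', 'cup'] (min_width=18, slack=0)
Line 2: ['sweet', 'capture'] (min_width=13, slack=5)
Line 3: ['diamond', 'is', 'deep'] (min_width=15, slack=3)
Line 4: ['absolute', 'garden'] (min_width=15, slack=3)
Line 5: ['fish', 'all', 'orchestra'] (min_width=18, slack=0)
Line 6: ['bridge', 'display'] (min_width=14, slack=4)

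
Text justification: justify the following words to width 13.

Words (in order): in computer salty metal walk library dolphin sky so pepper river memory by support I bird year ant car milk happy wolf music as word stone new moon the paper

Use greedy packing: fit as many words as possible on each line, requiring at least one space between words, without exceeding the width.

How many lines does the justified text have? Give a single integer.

Line 1: ['in', 'computer'] (min_width=11, slack=2)
Line 2: ['salty', 'metal'] (min_width=11, slack=2)
Line 3: ['walk', 'library'] (min_width=12, slack=1)
Line 4: ['dolphin', 'sky'] (min_width=11, slack=2)
Line 5: ['so', 'pepper'] (min_width=9, slack=4)
Line 6: ['river', 'memory'] (min_width=12, slack=1)
Line 7: ['by', 'support', 'I'] (min_width=12, slack=1)
Line 8: ['bird', 'year', 'ant'] (min_width=13, slack=0)
Line 9: ['car', 'milk'] (min_width=8, slack=5)
Line 10: ['happy', 'wolf'] (min_width=10, slack=3)
Line 11: ['music', 'as', 'word'] (min_width=13, slack=0)
Line 12: ['stone', 'new'] (min_width=9, slack=4)
Line 13: ['moon', 'the'] (min_width=8, slack=5)
Line 14: ['paper'] (min_width=5, slack=8)
Total lines: 14

Answer: 14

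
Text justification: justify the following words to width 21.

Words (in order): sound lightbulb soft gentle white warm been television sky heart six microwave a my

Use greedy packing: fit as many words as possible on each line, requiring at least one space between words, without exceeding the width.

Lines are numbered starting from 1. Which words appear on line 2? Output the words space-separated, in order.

Answer: gentle white warm

Derivation:
Line 1: ['sound', 'lightbulb', 'soft'] (min_width=20, slack=1)
Line 2: ['gentle', 'white', 'warm'] (min_width=17, slack=4)
Line 3: ['been', 'television', 'sky'] (min_width=19, slack=2)
Line 4: ['heart', 'six', 'microwave', 'a'] (min_width=21, slack=0)
Line 5: ['my'] (min_width=2, slack=19)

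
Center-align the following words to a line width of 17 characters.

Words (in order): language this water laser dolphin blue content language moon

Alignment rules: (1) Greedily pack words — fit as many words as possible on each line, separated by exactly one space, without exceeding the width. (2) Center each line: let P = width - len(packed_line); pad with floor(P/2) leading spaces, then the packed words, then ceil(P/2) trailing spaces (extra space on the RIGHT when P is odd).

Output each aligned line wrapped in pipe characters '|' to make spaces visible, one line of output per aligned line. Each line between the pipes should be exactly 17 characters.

Answer: |  language this  |
|   water laser   |
|  dolphin blue   |
|content language |
|      moon       |

Derivation:
Line 1: ['language', 'this'] (min_width=13, slack=4)
Line 2: ['water', 'laser'] (min_width=11, slack=6)
Line 3: ['dolphin', 'blue'] (min_width=12, slack=5)
Line 4: ['content', 'language'] (min_width=16, slack=1)
Line 5: ['moon'] (min_width=4, slack=13)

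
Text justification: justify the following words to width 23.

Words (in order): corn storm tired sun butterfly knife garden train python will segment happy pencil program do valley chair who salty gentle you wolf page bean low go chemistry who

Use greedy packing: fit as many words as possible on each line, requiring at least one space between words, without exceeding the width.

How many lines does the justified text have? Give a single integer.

Answer: 8

Derivation:
Line 1: ['corn', 'storm', 'tired', 'sun'] (min_width=20, slack=3)
Line 2: ['butterfly', 'knife', 'garden'] (min_width=22, slack=1)
Line 3: ['train', 'python', 'will'] (min_width=17, slack=6)
Line 4: ['segment', 'happy', 'pencil'] (min_width=20, slack=3)
Line 5: ['program', 'do', 'valley', 'chair'] (min_width=23, slack=0)
Line 6: ['who', 'salty', 'gentle', 'you'] (min_width=20, slack=3)
Line 7: ['wolf', 'page', 'bean', 'low', 'go'] (min_width=21, slack=2)
Line 8: ['chemistry', 'who'] (min_width=13, slack=10)
Total lines: 8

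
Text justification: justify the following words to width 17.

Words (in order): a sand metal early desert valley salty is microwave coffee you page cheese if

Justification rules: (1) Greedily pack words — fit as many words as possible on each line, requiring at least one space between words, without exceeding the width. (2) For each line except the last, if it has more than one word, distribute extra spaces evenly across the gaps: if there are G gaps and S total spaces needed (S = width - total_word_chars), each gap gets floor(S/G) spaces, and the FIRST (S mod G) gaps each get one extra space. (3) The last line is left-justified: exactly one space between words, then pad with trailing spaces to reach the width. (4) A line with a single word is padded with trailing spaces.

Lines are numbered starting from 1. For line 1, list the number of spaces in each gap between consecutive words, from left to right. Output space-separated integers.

Answer: 4 3

Derivation:
Line 1: ['a', 'sand', 'metal'] (min_width=12, slack=5)
Line 2: ['early', 'desert'] (min_width=12, slack=5)
Line 3: ['valley', 'salty', 'is'] (min_width=15, slack=2)
Line 4: ['microwave', 'coffee'] (min_width=16, slack=1)
Line 5: ['you', 'page', 'cheese'] (min_width=15, slack=2)
Line 6: ['if'] (min_width=2, slack=15)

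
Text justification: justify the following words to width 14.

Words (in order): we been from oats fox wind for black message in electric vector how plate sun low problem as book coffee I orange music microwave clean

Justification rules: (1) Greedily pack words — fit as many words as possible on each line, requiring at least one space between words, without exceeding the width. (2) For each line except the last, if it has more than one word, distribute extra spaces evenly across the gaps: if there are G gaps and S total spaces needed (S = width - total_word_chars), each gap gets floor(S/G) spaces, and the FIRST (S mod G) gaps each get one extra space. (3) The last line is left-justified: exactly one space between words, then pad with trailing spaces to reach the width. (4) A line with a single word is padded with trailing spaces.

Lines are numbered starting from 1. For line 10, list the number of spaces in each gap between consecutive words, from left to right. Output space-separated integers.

Answer: 3

Derivation:
Line 1: ['we', 'been', 'from'] (min_width=12, slack=2)
Line 2: ['oats', 'fox', 'wind'] (min_width=13, slack=1)
Line 3: ['for', 'black'] (min_width=9, slack=5)
Line 4: ['message', 'in'] (min_width=10, slack=4)
Line 5: ['electric'] (min_width=8, slack=6)
Line 6: ['vector', 'how'] (min_width=10, slack=4)
Line 7: ['plate', 'sun', 'low'] (min_width=13, slack=1)
Line 8: ['problem', 'as'] (min_width=10, slack=4)
Line 9: ['book', 'coffee', 'I'] (min_width=13, slack=1)
Line 10: ['orange', 'music'] (min_width=12, slack=2)
Line 11: ['microwave'] (min_width=9, slack=5)
Line 12: ['clean'] (min_width=5, slack=9)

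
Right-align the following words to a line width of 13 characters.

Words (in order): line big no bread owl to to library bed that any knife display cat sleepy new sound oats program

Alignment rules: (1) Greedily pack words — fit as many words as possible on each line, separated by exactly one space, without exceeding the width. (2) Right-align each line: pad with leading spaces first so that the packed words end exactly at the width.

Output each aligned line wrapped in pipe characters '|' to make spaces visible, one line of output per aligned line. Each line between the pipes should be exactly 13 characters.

Answer: |  line big no|
| bread owl to|
|   to library|
| bed that any|
|knife display|
|   cat sleepy|
|    new sound|
| oats program|

Derivation:
Line 1: ['line', 'big', 'no'] (min_width=11, slack=2)
Line 2: ['bread', 'owl', 'to'] (min_width=12, slack=1)
Line 3: ['to', 'library'] (min_width=10, slack=3)
Line 4: ['bed', 'that', 'any'] (min_width=12, slack=1)
Line 5: ['knife', 'display'] (min_width=13, slack=0)
Line 6: ['cat', 'sleepy'] (min_width=10, slack=3)
Line 7: ['new', 'sound'] (min_width=9, slack=4)
Line 8: ['oats', 'program'] (min_width=12, slack=1)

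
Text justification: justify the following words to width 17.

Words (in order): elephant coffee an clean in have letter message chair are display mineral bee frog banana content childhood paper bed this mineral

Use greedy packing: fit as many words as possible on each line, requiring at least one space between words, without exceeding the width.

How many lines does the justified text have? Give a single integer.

Line 1: ['elephant', 'coffee'] (min_width=15, slack=2)
Line 2: ['an', 'clean', 'in', 'have'] (min_width=16, slack=1)
Line 3: ['letter', 'message'] (min_width=14, slack=3)
Line 4: ['chair', 'are', 'display'] (min_width=17, slack=0)
Line 5: ['mineral', 'bee', 'frog'] (min_width=16, slack=1)
Line 6: ['banana', 'content'] (min_width=14, slack=3)
Line 7: ['childhood', 'paper'] (min_width=15, slack=2)
Line 8: ['bed', 'this', 'mineral'] (min_width=16, slack=1)
Total lines: 8

Answer: 8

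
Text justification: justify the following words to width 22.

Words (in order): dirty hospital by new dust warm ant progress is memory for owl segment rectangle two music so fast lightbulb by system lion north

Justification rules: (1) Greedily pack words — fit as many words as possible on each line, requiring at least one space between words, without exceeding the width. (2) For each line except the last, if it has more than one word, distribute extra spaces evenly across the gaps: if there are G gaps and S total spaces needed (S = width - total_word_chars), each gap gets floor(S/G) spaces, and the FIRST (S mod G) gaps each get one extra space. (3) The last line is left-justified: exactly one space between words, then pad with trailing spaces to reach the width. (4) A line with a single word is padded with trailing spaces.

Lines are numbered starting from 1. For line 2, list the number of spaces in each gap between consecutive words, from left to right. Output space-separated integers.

Line 1: ['dirty', 'hospital', 'by', 'new'] (min_width=21, slack=1)
Line 2: ['dust', 'warm', 'ant', 'progress'] (min_width=22, slack=0)
Line 3: ['is', 'memory', 'for', 'owl'] (min_width=17, slack=5)
Line 4: ['segment', 'rectangle', 'two'] (min_width=21, slack=1)
Line 5: ['music', 'so', 'fast'] (min_width=13, slack=9)
Line 6: ['lightbulb', 'by', 'system'] (min_width=19, slack=3)
Line 7: ['lion', 'north'] (min_width=10, slack=12)

Answer: 1 1 1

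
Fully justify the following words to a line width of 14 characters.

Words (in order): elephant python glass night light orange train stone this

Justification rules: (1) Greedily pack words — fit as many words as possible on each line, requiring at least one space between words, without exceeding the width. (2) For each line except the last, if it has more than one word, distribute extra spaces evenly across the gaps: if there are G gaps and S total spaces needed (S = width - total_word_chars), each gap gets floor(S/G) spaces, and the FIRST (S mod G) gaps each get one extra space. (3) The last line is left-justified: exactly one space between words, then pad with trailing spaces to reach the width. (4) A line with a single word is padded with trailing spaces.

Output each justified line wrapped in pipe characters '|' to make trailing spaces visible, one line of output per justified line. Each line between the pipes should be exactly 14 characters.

Line 1: ['elephant'] (min_width=8, slack=6)
Line 2: ['python', 'glass'] (min_width=12, slack=2)
Line 3: ['night', 'light'] (min_width=11, slack=3)
Line 4: ['orange', 'train'] (min_width=12, slack=2)
Line 5: ['stone', 'this'] (min_width=10, slack=4)

Answer: |elephant      |
|python   glass|
|night    light|
|orange   train|
|stone this    |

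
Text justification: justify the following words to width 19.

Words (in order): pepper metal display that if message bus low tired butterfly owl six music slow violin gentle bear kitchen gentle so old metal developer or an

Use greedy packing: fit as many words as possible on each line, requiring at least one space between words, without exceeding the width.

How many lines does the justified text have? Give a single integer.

Answer: 9

Derivation:
Line 1: ['pepper', 'metal'] (min_width=12, slack=7)
Line 2: ['display', 'that', 'if'] (min_width=15, slack=4)
Line 3: ['message', 'bus', 'low'] (min_width=15, slack=4)
Line 4: ['tired', 'butterfly', 'owl'] (min_width=19, slack=0)
Line 5: ['six', 'music', 'slow'] (min_width=14, slack=5)
Line 6: ['violin', 'gentle', 'bear'] (min_width=18, slack=1)
Line 7: ['kitchen', 'gentle', 'so'] (min_width=17, slack=2)
Line 8: ['old', 'metal', 'developer'] (min_width=19, slack=0)
Line 9: ['or', 'an'] (min_width=5, slack=14)
Total lines: 9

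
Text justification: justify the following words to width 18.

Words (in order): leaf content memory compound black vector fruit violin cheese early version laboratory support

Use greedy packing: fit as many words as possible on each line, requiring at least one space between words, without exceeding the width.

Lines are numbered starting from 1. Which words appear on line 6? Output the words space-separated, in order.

Answer: laboratory support

Derivation:
Line 1: ['leaf', 'content'] (min_width=12, slack=6)
Line 2: ['memory', 'compound'] (min_width=15, slack=3)
Line 3: ['black', 'vector', 'fruit'] (min_width=18, slack=0)
Line 4: ['violin', 'cheese'] (min_width=13, slack=5)
Line 5: ['early', 'version'] (min_width=13, slack=5)
Line 6: ['laboratory', 'support'] (min_width=18, slack=0)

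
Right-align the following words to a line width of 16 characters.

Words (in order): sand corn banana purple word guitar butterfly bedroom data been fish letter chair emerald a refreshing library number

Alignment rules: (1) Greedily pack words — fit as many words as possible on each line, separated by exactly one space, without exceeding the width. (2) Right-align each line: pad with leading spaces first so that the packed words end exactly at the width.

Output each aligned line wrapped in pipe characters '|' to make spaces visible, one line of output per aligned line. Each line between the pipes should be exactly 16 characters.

Line 1: ['sand', 'corn', 'banana'] (min_width=16, slack=0)
Line 2: ['purple', 'word'] (min_width=11, slack=5)
Line 3: ['guitar', 'butterfly'] (min_width=16, slack=0)
Line 4: ['bedroom', 'data'] (min_width=12, slack=4)
Line 5: ['been', 'fish', 'letter'] (min_width=16, slack=0)
Line 6: ['chair', 'emerald', 'a'] (min_width=15, slack=1)
Line 7: ['refreshing'] (min_width=10, slack=6)
Line 8: ['library', 'number'] (min_width=14, slack=2)

Answer: |sand corn banana|
|     purple word|
|guitar butterfly|
|    bedroom data|
|been fish letter|
| chair emerald a|
|      refreshing|
|  library number|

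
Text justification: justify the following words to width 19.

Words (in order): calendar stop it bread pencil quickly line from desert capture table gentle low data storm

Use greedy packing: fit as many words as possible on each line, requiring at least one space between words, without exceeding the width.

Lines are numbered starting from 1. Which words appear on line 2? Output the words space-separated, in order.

Answer: bread pencil

Derivation:
Line 1: ['calendar', 'stop', 'it'] (min_width=16, slack=3)
Line 2: ['bread', 'pencil'] (min_width=12, slack=7)
Line 3: ['quickly', 'line', 'from'] (min_width=17, slack=2)
Line 4: ['desert', 'capture'] (min_width=14, slack=5)
Line 5: ['table', 'gentle', 'low'] (min_width=16, slack=3)
Line 6: ['data', 'storm'] (min_width=10, slack=9)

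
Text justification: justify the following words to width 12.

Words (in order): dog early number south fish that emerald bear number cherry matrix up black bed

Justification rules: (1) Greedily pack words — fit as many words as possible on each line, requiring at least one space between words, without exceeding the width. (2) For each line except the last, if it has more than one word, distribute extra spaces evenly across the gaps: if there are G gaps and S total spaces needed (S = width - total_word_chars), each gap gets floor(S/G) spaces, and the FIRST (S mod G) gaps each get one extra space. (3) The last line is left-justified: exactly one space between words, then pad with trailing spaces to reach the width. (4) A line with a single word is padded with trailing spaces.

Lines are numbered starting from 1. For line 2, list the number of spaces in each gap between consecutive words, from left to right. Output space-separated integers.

Answer: 1

Derivation:
Line 1: ['dog', 'early'] (min_width=9, slack=3)
Line 2: ['number', 'south'] (min_width=12, slack=0)
Line 3: ['fish', 'that'] (min_width=9, slack=3)
Line 4: ['emerald', 'bear'] (min_width=12, slack=0)
Line 5: ['number'] (min_width=6, slack=6)
Line 6: ['cherry'] (min_width=6, slack=6)
Line 7: ['matrix', 'up'] (min_width=9, slack=3)
Line 8: ['black', 'bed'] (min_width=9, slack=3)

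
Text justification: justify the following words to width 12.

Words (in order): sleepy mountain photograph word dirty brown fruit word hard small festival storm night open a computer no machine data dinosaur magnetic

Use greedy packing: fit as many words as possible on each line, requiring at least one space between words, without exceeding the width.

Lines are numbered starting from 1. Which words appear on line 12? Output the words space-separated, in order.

Answer: machine data

Derivation:
Line 1: ['sleepy'] (min_width=6, slack=6)
Line 2: ['mountain'] (min_width=8, slack=4)
Line 3: ['photograph'] (min_width=10, slack=2)
Line 4: ['word', 'dirty'] (min_width=10, slack=2)
Line 5: ['brown', 'fruit'] (min_width=11, slack=1)
Line 6: ['word', 'hard'] (min_width=9, slack=3)
Line 7: ['small'] (min_width=5, slack=7)
Line 8: ['festival'] (min_width=8, slack=4)
Line 9: ['storm', 'night'] (min_width=11, slack=1)
Line 10: ['open', 'a'] (min_width=6, slack=6)
Line 11: ['computer', 'no'] (min_width=11, slack=1)
Line 12: ['machine', 'data'] (min_width=12, slack=0)
Line 13: ['dinosaur'] (min_width=8, slack=4)
Line 14: ['magnetic'] (min_width=8, slack=4)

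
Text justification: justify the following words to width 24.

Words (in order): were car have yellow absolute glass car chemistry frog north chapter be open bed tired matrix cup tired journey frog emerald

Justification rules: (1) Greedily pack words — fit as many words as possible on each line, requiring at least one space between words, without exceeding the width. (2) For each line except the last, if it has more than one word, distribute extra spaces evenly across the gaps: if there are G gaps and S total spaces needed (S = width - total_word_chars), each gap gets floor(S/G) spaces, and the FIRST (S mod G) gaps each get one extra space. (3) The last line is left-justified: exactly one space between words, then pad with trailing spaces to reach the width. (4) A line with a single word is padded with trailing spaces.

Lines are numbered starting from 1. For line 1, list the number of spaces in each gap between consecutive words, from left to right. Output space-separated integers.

Line 1: ['were', 'car', 'have', 'yellow'] (min_width=20, slack=4)
Line 2: ['absolute', 'glass', 'car'] (min_width=18, slack=6)
Line 3: ['chemistry', 'frog', 'north'] (min_width=20, slack=4)
Line 4: ['chapter', 'be', 'open', 'bed'] (min_width=19, slack=5)
Line 5: ['tired', 'matrix', 'cup', 'tired'] (min_width=22, slack=2)
Line 6: ['journey', 'frog', 'emerald'] (min_width=20, slack=4)

Answer: 3 2 2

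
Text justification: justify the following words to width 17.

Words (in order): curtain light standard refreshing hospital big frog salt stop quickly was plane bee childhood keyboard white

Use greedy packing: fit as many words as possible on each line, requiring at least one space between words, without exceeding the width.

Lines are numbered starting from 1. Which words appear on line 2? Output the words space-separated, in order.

Line 1: ['curtain', 'light'] (min_width=13, slack=4)
Line 2: ['standard'] (min_width=8, slack=9)
Line 3: ['refreshing'] (min_width=10, slack=7)
Line 4: ['hospital', 'big', 'frog'] (min_width=17, slack=0)
Line 5: ['salt', 'stop', 'quickly'] (min_width=17, slack=0)
Line 6: ['was', 'plane', 'bee'] (min_width=13, slack=4)
Line 7: ['childhood'] (min_width=9, slack=8)
Line 8: ['keyboard', 'white'] (min_width=14, slack=3)

Answer: standard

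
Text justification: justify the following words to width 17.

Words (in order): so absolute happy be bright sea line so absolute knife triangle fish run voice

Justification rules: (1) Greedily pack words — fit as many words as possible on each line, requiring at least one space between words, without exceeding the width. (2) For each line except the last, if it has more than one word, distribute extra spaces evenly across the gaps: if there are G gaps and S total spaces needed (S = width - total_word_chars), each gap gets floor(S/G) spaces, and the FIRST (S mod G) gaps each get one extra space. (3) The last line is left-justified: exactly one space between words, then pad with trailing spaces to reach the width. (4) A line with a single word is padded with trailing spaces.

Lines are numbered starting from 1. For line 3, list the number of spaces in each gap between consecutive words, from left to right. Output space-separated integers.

Line 1: ['so', 'absolute', 'happy'] (min_width=17, slack=0)
Line 2: ['be', 'bright', 'sea'] (min_width=13, slack=4)
Line 3: ['line', 'so', 'absolute'] (min_width=16, slack=1)
Line 4: ['knife', 'triangle'] (min_width=14, slack=3)
Line 5: ['fish', 'run', 'voice'] (min_width=14, slack=3)

Answer: 2 1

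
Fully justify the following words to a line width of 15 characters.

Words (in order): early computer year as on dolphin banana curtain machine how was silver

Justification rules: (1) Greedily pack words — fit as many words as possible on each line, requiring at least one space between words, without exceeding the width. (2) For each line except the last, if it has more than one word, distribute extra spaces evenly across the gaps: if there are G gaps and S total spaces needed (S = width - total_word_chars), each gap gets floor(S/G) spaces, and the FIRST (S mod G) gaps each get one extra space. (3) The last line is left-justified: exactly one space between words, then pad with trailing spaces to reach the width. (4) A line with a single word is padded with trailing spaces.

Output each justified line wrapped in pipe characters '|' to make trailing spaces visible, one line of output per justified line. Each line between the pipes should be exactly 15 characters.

Line 1: ['early', 'computer'] (min_width=14, slack=1)
Line 2: ['year', 'as', 'on'] (min_width=10, slack=5)
Line 3: ['dolphin', 'banana'] (min_width=14, slack=1)
Line 4: ['curtain', 'machine'] (min_width=15, slack=0)
Line 5: ['how', 'was', 'silver'] (min_width=14, slack=1)

Answer: |early  computer|
|year    as   on|
|dolphin  banana|
|curtain machine|
|how was silver |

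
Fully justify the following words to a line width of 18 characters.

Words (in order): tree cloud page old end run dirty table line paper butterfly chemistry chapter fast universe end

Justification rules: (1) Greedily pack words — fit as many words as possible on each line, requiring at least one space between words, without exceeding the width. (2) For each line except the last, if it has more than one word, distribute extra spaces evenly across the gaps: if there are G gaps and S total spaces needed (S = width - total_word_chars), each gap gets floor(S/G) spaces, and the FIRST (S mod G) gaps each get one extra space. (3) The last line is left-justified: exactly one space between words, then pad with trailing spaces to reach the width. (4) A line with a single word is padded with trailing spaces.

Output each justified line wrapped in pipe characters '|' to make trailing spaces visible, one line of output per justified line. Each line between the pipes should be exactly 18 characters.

Answer: |tree   cloud  page|
|old  end run dirty|
|table  line  paper|
|butterfly         |
|chemistry  chapter|
|fast universe end |

Derivation:
Line 1: ['tree', 'cloud', 'page'] (min_width=15, slack=3)
Line 2: ['old', 'end', 'run', 'dirty'] (min_width=17, slack=1)
Line 3: ['table', 'line', 'paper'] (min_width=16, slack=2)
Line 4: ['butterfly'] (min_width=9, slack=9)
Line 5: ['chemistry', 'chapter'] (min_width=17, slack=1)
Line 6: ['fast', 'universe', 'end'] (min_width=17, slack=1)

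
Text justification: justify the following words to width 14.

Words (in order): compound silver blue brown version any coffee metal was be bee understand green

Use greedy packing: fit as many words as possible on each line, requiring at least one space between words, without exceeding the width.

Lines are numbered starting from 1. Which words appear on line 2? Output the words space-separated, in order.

Answer: silver blue

Derivation:
Line 1: ['compound'] (min_width=8, slack=6)
Line 2: ['silver', 'blue'] (min_width=11, slack=3)
Line 3: ['brown', 'version'] (min_width=13, slack=1)
Line 4: ['any', 'coffee'] (min_width=10, slack=4)
Line 5: ['metal', 'was', 'be'] (min_width=12, slack=2)
Line 6: ['bee', 'understand'] (min_width=14, slack=0)
Line 7: ['green'] (min_width=5, slack=9)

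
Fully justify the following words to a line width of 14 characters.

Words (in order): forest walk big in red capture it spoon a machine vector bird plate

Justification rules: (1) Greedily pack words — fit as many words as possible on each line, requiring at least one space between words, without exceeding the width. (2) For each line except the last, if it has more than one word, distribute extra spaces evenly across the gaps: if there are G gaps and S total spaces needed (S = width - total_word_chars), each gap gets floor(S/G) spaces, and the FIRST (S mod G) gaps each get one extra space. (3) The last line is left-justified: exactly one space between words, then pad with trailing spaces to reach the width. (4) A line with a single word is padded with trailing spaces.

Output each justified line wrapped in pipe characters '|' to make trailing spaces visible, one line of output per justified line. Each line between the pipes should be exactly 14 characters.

Answer: |forest    walk|
|big   in   red|
|capture     it|
|spoon        a|
|machine vector|
|bird plate    |

Derivation:
Line 1: ['forest', 'walk'] (min_width=11, slack=3)
Line 2: ['big', 'in', 'red'] (min_width=10, slack=4)
Line 3: ['capture', 'it'] (min_width=10, slack=4)
Line 4: ['spoon', 'a'] (min_width=7, slack=7)
Line 5: ['machine', 'vector'] (min_width=14, slack=0)
Line 6: ['bird', 'plate'] (min_width=10, slack=4)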